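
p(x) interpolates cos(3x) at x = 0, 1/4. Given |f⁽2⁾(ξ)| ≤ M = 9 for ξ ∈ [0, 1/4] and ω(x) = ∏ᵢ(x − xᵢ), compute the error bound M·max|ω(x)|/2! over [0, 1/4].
9/128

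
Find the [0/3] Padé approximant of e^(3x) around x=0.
1/(-9*x**3/2 + 9*x**2/2 - 3*x + 1)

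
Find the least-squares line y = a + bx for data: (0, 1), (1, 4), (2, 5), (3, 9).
a = 1, b = 5/2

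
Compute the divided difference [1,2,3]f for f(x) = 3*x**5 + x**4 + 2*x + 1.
295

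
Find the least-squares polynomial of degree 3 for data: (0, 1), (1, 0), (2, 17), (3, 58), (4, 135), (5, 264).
40/63 + (-163/54)x + (100/63)x² + (103/54)x³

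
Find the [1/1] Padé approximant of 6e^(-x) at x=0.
(6 - 3*x)/(x/2 + 1)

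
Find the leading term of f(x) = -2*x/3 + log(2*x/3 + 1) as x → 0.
-2*x**2/9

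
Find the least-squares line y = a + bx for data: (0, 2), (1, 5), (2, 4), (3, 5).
a = 14/5, b = 4/5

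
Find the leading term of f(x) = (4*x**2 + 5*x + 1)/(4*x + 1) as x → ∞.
x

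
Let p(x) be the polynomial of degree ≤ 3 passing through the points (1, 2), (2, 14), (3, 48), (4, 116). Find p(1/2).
1/2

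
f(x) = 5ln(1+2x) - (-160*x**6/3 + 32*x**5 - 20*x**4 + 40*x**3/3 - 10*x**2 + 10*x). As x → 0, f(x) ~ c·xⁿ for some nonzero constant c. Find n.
7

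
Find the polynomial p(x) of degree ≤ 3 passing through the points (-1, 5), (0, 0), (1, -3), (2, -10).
-x**3 + x**2 - 3*x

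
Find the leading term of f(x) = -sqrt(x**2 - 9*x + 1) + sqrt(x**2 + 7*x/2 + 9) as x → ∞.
25/4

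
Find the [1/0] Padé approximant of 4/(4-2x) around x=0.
x/2 + 1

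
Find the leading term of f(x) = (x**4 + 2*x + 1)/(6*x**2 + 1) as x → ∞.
x**2/6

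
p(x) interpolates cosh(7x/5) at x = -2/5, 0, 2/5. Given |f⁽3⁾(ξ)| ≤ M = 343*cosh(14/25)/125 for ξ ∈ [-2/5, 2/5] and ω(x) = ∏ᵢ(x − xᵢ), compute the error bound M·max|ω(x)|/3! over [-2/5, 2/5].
2744*sqrt(3)*cosh(14/25)/421875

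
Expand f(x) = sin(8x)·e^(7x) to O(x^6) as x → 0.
8*x + 56*x**2 + 332*x**3/3 - 140*x**4 - 15259*x**5/15 + O(x**6)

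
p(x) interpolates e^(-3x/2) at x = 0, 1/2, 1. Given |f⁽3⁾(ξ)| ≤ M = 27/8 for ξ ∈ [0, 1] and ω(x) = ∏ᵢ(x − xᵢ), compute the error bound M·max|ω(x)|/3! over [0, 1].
sqrt(3)/64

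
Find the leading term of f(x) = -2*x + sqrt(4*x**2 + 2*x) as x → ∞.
1/2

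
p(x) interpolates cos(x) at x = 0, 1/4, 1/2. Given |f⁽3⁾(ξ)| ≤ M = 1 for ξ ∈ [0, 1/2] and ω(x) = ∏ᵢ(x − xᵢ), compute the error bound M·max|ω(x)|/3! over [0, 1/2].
sqrt(3)/1728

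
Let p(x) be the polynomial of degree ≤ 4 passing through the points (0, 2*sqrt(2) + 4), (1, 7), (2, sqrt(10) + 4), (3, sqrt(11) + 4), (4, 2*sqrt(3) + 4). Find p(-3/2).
-1951/32 - 385*sqrt(11)/32 + 315*sqrt(3)/64 + 1155*sqrt(2)/64 + 1485*sqrt(10)/64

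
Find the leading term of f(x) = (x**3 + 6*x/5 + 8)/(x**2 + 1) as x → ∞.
x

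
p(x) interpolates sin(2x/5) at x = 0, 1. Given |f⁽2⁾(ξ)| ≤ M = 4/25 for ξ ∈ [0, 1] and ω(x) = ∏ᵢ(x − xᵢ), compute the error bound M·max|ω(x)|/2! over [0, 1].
1/50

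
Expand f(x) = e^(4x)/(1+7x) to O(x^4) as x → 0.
1 - 3*x + 29*x**2 - 577*x**3/3 + O(x**4)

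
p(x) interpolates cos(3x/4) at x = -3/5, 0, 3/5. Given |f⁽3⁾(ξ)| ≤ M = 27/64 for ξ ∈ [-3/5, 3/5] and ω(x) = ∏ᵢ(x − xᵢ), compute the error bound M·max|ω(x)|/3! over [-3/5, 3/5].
27*sqrt(3)/8000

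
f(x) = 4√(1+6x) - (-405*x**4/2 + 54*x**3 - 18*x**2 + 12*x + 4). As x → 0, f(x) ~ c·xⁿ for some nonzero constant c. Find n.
5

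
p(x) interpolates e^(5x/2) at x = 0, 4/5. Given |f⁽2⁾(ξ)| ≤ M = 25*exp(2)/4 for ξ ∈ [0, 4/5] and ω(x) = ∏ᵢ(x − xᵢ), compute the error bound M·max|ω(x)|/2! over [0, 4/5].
exp(2)/2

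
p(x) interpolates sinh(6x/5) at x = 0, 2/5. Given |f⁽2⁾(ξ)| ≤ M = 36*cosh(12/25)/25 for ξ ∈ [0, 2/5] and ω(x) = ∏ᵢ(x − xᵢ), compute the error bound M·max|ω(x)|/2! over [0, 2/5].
18*cosh(12/25)/625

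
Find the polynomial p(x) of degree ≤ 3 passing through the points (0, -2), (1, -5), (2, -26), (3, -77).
-2*x**3 - 3*x**2 + 2*x - 2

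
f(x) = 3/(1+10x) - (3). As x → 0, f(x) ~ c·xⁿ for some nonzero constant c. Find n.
1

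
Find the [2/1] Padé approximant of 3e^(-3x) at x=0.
(9*x**2/2 - 6*x + 3)/(x + 1)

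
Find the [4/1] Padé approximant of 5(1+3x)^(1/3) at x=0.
(5*x**4/3 - 8*x**3/3 + 6*x**2 + 16*x + 5)/(11*x/5 + 1)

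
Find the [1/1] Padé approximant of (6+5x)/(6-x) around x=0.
(5*x/6 + 1)/(1 - x/6)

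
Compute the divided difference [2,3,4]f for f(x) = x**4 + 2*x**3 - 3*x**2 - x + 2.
70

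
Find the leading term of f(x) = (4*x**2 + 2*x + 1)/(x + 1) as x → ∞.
4*x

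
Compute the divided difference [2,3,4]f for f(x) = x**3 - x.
9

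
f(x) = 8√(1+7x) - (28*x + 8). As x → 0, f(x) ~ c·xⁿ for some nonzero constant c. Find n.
2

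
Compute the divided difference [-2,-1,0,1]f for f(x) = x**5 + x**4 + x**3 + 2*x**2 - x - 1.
4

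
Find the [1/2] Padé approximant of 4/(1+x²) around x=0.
4/(x**2 + 1)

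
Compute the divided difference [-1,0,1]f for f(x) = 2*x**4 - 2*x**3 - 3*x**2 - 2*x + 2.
-1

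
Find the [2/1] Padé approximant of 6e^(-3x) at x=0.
(9*x**2 - 12*x + 6)/(x + 1)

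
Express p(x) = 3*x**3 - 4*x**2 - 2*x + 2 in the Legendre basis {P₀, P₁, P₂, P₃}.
(2/3)P₀ + (-1/5)P₁ + (-8/3)P₂ + (6/5)P₃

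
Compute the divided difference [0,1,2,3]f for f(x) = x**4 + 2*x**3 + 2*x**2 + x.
8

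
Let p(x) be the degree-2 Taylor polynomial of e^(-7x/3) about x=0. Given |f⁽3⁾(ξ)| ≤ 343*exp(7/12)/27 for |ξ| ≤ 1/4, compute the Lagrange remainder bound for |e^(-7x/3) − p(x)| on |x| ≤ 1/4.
343*exp(7/12)/10368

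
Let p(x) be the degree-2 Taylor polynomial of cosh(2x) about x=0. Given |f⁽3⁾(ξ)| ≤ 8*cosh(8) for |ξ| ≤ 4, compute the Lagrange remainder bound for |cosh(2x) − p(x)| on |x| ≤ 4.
256*cosh(8)/3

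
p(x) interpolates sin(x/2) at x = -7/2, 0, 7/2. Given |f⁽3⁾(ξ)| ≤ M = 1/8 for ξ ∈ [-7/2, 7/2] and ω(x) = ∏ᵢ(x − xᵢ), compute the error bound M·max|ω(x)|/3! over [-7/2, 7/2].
343*sqrt(3)/1728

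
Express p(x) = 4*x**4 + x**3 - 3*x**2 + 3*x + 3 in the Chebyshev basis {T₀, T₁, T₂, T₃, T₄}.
(3)T₀ + (15/4)T₁ + (1/2)T₂ + (1/4)T₃ + (1/2)T₄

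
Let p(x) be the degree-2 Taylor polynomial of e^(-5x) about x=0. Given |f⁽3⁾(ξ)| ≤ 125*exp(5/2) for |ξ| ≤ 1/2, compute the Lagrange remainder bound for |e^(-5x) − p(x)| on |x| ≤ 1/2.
125*exp(5/2)/48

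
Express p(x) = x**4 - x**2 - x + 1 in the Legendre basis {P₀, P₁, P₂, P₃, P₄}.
(13/15)P₀ - P₁ + (-2/21)P₂ + (8/35)P₄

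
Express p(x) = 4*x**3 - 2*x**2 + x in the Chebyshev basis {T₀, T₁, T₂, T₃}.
-T₀ + (4)T₁ - T₂ + T₃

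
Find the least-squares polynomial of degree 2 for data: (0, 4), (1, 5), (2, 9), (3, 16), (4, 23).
131/35 + (43/70)x + (15/14)x²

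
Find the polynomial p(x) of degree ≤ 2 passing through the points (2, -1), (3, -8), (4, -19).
-2*x**2 + 3*x + 1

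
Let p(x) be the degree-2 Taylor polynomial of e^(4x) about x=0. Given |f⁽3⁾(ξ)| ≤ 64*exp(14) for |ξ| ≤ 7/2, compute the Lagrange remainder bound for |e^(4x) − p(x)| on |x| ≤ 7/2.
1372*exp(14)/3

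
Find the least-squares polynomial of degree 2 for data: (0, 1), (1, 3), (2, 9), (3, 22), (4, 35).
26/35 + (29/70)x + (29/14)x²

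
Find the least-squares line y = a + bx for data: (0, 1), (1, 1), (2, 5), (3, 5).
a = 3/5, b = 8/5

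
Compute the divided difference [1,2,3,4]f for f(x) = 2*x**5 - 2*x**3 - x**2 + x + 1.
128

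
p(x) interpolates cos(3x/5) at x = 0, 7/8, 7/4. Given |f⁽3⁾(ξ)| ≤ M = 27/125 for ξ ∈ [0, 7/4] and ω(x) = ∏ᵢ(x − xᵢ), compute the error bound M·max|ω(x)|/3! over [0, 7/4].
343*sqrt(3)/64000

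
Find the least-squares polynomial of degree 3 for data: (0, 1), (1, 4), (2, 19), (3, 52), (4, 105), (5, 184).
65/63 + (-400/189)x + (38/9)x² + (19/27)x³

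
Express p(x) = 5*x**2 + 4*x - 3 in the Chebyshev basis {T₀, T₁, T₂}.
(-1/2)T₀ + (4)T₁ + (5/2)T₂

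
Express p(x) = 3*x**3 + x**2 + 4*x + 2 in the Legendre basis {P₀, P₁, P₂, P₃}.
(7/3)P₀ + (29/5)P₁ + (2/3)P₂ + (6/5)P₃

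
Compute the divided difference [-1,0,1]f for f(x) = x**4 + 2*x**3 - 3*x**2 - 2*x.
-2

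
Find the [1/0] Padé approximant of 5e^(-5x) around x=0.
5 - 25*x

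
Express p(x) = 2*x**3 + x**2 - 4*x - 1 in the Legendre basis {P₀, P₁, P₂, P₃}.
(-2/3)P₀ + (-14/5)P₁ + (2/3)P₂ + (4/5)P₃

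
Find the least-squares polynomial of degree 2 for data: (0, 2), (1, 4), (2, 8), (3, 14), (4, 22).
2 + x + x²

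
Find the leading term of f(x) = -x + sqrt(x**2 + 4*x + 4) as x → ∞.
2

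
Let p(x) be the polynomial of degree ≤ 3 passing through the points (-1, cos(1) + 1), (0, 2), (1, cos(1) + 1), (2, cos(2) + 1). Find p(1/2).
-cos(2)/16 + cos(1)/2 + 25/16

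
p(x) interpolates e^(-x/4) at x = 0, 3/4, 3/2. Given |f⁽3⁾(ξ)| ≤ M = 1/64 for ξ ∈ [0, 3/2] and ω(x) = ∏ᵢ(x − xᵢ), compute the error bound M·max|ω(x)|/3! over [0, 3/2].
sqrt(3)/4096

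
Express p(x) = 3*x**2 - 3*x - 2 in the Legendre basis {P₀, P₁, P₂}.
-P₀ + (-3)P₁ + (2)P₂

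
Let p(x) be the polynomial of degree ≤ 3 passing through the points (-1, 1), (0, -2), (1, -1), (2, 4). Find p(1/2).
-2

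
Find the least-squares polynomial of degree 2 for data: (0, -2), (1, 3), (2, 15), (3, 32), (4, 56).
-72/35 + (31/14)x + (43/14)x²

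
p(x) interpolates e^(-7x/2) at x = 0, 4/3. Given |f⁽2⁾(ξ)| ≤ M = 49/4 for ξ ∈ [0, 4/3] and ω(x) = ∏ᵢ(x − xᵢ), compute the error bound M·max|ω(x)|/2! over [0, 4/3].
49/18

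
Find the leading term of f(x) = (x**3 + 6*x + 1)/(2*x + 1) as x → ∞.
x**2/2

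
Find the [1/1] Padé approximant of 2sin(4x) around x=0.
8*x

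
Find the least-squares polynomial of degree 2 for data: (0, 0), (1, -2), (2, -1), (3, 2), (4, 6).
-1/5 + (-12/5)x + x²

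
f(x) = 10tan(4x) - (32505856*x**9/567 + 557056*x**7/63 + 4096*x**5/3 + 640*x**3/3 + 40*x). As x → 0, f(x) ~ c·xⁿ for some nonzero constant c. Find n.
11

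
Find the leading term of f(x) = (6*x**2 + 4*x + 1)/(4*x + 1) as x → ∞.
3*x/2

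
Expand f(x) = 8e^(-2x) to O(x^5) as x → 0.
8 - 16*x + 16*x**2 - 32*x**3/3 + 16*x**4/3 + O(x**5)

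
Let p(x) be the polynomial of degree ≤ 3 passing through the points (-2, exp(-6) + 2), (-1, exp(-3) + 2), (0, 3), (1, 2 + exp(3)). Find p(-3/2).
(5 + 15*exp(3) + (exp(3) + 27)*exp(6))*exp(-6)/16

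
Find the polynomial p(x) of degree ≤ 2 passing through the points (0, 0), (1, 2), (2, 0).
-2*x**2 + 4*x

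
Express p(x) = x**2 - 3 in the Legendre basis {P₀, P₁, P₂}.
(-8/3)P₀ + (2/3)P₂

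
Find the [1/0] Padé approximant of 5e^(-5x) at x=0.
5 - 25*x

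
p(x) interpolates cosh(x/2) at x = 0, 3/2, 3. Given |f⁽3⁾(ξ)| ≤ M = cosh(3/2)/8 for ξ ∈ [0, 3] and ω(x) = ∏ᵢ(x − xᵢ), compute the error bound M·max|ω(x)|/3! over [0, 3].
sqrt(3)*cosh(3/2)/64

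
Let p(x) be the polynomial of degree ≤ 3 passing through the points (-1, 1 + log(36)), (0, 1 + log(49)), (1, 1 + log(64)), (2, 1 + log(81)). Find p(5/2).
1 + log(321489*2**(1/4)*3**(1/8)*7**(5/8)/16384)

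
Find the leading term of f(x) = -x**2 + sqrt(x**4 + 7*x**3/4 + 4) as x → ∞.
7*x/8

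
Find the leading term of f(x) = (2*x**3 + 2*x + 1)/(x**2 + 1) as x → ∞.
2*x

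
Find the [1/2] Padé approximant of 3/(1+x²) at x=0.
3/(x**2 + 1)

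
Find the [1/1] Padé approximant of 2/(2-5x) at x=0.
1/(1 - 5*x/2)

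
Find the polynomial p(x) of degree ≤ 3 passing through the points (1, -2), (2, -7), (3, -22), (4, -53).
-x**3 + x**2 - x - 1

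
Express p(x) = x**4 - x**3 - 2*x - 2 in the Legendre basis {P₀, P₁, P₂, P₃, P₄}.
(-9/5)P₀ + (-13/5)P₁ + (4/7)P₂ + (-2/5)P₃ + (8/35)P₄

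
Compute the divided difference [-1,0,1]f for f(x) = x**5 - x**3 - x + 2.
0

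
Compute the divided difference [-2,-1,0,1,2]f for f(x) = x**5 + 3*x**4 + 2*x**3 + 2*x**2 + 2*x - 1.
3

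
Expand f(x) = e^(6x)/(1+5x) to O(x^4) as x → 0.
1 + x + 13*x**2 - 29*x**3 + O(x**4)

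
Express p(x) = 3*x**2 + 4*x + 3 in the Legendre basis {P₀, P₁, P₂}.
(4)P₀ + (4)P₁ + (2)P₂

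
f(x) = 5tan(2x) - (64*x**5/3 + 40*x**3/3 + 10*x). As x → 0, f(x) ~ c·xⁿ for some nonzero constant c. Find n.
7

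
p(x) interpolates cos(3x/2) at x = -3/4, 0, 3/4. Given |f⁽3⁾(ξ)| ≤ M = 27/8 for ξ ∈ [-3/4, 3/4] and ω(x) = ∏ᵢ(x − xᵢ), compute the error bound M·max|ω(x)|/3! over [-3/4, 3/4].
27*sqrt(3)/512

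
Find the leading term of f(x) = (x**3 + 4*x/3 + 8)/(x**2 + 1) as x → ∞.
x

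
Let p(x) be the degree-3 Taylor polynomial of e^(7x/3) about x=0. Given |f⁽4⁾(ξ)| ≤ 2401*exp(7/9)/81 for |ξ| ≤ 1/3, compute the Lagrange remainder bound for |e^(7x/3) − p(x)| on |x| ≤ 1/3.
2401*exp(7/9)/157464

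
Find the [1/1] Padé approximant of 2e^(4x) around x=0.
(4*x + 2)/(1 - 2*x)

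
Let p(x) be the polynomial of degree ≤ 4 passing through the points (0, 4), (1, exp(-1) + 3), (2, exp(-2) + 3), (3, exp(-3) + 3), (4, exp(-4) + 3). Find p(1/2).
(-70*exp(2) - 5 + 28*e + 140*exp(3) + 419*exp(4))*exp(-4)/128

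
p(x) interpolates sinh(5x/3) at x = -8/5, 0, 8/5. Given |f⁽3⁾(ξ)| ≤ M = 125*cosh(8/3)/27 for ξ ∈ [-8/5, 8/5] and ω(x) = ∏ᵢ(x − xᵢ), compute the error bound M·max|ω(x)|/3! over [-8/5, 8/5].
512*sqrt(3)*cosh(8/3)/729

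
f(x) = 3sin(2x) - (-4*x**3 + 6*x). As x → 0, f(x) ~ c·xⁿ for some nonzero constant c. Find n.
5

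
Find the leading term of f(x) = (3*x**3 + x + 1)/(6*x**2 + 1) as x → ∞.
x/2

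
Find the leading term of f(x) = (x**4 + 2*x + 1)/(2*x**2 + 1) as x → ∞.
x**2/2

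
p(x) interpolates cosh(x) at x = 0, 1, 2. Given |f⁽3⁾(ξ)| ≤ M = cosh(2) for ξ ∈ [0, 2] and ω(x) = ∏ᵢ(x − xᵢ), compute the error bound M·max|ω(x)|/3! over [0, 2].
sqrt(3)*cosh(2)/27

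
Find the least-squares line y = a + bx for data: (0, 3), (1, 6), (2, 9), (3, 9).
a = 18/5, b = 21/10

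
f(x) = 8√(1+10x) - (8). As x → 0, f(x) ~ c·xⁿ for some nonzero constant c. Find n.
1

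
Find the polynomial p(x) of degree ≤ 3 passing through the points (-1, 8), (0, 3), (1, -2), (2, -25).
-3*x**3 - 2*x + 3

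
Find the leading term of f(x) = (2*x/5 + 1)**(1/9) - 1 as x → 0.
2*x/45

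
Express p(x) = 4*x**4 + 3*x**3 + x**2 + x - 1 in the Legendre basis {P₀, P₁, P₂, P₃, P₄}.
(2/15)P₀ + (14/5)P₁ + (62/21)P₂ + (6/5)P₃ + (32/35)P₄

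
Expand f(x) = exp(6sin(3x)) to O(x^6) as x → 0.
1 + 18*x + 162*x**2 + 945*x**3 + 3888*x**4 + 227691*x**5/20 + O(x**6)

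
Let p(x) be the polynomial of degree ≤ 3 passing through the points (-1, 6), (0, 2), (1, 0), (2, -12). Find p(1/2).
3/2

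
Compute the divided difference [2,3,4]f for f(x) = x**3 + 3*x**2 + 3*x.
12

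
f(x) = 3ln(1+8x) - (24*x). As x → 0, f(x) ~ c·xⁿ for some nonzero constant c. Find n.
2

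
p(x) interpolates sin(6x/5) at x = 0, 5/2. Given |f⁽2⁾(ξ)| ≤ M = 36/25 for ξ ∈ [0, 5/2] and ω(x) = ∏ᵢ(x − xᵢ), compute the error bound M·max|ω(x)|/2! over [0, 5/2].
9/8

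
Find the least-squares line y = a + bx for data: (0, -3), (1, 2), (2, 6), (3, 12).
a = -31/10, b = 49/10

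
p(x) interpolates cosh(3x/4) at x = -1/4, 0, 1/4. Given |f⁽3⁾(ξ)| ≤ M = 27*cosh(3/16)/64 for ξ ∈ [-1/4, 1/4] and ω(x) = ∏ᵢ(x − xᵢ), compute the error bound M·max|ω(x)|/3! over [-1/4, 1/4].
sqrt(3)*cosh(3/16)/4096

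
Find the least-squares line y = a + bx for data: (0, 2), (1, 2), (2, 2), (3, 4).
a = 8/5, b = 3/5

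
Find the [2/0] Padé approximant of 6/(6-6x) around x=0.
x**2 + x + 1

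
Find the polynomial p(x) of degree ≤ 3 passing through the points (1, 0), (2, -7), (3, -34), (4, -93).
-2*x**3 + 2*x**2 + x - 1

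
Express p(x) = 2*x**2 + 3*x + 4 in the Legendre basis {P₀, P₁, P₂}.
(14/3)P₀ + (3)P₁ + (4/3)P₂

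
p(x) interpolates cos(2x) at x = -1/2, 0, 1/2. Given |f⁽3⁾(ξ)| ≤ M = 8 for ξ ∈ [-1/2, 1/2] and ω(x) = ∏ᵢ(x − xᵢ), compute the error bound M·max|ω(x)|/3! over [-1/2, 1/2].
sqrt(3)/27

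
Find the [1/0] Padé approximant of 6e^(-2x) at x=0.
6 - 12*x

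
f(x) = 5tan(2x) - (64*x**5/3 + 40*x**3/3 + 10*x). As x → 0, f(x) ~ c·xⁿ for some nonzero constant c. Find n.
7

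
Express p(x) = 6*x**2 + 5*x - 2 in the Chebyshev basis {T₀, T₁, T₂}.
T₀ + (5)T₁ + (3)T₂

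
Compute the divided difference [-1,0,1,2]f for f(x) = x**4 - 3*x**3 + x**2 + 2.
-1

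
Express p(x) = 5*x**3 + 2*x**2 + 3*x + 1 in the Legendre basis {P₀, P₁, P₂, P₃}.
(5/3)P₀ + (6)P₁ + (4/3)P₂ + (2)P₃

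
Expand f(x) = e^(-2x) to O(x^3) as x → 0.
1 - 2*x + 2*x**2 + O(x**3)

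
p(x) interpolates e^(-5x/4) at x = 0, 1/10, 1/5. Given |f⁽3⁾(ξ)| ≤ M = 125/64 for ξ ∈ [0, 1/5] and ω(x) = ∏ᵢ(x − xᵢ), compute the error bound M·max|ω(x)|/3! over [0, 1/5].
sqrt(3)/13824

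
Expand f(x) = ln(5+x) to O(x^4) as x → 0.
log(5) + x/5 - x**2/50 + x**3/375 + O(x**4)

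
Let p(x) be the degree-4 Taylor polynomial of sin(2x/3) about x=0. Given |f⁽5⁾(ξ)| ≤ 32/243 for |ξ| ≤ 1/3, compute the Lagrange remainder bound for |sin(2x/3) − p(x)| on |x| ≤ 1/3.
4/885735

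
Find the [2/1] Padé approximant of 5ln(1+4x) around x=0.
20*x*(2*x + 3)/(3*(8*x/3 + 1))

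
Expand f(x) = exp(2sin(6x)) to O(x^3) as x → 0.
1 + 12*x + 72*x**2 + O(x**3)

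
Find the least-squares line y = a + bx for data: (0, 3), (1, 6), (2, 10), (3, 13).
a = 29/10, b = 17/5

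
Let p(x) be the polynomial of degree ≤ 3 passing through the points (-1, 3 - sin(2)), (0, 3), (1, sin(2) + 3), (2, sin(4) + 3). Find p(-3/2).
-7*sin(2)/8 - 5*sin(4)/16 + 3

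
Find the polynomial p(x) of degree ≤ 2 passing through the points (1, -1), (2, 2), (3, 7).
x**2 - 2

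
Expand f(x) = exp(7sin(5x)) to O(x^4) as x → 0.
1 + 35*x + 1225*x**2/2 + 7000*x**3 + O(x**4)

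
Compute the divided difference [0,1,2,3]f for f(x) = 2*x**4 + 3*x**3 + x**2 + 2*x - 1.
15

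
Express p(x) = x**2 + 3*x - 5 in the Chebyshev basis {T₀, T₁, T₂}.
(-9/2)T₀ + (3)T₁ + (1/2)T₂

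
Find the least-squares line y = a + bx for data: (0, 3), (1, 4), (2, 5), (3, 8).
a = 13/5, b = 8/5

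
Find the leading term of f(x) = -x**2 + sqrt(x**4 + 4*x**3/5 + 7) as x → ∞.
2*x/5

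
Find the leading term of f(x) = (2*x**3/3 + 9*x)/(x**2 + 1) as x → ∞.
2*x/3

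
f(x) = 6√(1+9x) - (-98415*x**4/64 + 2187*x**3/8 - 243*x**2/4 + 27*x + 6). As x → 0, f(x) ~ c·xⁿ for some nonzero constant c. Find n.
5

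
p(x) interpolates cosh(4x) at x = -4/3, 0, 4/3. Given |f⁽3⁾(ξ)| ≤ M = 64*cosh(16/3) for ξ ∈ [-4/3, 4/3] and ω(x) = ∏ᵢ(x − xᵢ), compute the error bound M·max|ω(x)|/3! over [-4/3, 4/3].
4096*sqrt(3)*cosh(16/3)/729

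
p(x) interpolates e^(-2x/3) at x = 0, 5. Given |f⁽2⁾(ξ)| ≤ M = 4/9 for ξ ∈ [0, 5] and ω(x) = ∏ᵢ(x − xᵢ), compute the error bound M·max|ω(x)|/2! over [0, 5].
25/18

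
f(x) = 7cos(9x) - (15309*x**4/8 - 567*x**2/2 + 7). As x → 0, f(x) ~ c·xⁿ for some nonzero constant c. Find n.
6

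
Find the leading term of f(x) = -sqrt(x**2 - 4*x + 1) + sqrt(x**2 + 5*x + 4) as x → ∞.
9/2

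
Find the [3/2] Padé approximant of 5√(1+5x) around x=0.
(625*x**3/32 + 1125*x**2/16 + 75*x/2 + 5)/(75*x**2/16 + 5*x + 1)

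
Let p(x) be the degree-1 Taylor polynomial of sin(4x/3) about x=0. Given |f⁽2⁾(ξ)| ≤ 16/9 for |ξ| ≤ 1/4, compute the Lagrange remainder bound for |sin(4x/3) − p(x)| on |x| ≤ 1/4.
1/18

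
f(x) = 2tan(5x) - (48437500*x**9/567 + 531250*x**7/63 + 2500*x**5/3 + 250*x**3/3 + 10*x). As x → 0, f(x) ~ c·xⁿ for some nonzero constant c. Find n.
11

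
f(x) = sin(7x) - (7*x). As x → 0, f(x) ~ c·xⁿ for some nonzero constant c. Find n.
3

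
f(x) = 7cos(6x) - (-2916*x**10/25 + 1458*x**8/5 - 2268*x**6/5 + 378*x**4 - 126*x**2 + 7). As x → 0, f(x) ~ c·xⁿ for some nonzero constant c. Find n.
12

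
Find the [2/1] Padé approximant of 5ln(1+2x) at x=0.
10*x*(x + 3)/(3*(4*x/3 + 1))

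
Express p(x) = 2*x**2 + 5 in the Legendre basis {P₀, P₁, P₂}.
(17/3)P₀ + (4/3)P₂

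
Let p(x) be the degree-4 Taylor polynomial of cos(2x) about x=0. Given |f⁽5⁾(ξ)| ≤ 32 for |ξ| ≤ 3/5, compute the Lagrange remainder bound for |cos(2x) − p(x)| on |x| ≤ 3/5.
324/15625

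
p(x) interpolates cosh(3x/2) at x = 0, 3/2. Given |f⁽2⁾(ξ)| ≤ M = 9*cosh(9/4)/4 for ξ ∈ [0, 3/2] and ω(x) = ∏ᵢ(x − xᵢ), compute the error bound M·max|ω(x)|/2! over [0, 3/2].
81*cosh(9/4)/128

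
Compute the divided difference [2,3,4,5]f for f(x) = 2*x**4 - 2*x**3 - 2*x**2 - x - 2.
26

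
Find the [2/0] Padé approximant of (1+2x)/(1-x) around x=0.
3*x**2 + 3*x + 1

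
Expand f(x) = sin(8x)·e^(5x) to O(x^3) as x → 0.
8*x + 40*x**2 + O(x**3)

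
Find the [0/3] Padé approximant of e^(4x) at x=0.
1/(-32*x**3/3 + 8*x**2 - 4*x + 1)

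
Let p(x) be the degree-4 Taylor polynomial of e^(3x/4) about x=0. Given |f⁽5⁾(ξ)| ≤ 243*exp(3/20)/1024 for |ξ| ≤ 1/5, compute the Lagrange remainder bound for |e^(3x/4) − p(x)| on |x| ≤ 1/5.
81*exp(3/20)/128000000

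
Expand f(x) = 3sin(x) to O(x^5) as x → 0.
3*x - x**3/2 + O(x**5)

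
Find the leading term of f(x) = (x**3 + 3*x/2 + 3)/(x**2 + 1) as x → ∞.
x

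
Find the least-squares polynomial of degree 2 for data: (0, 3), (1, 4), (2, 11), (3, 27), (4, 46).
99/35 + (-137/70)x + (45/14)x²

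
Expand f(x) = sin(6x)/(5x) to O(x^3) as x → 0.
6/5 - 36*x**2/5 + O(x**3)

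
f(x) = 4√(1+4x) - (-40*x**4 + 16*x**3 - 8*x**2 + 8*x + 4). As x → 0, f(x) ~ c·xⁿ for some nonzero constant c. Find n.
5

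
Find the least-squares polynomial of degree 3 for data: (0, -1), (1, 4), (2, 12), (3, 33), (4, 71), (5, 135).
-58/63 + (1825/378)x + (-355/252)x² + (127/108)x³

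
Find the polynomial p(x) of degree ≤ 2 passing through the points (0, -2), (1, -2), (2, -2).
-2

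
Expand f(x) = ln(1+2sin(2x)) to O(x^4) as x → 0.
4*x - 8*x**2 + 56*x**3/3 + O(x**4)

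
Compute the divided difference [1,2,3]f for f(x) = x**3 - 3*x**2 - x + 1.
3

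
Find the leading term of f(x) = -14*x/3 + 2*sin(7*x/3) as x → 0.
-343*x**3/81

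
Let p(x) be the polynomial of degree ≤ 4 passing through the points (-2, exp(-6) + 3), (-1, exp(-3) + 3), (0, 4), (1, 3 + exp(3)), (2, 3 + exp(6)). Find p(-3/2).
((-5*exp(6) + 314 + 28*exp(3))*exp(6) + 35 + 140*exp(3))*exp(-6)/128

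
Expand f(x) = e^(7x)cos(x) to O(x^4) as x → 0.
1 + 7*x + 24*x**2 + 161*x**3/3 + O(x**4)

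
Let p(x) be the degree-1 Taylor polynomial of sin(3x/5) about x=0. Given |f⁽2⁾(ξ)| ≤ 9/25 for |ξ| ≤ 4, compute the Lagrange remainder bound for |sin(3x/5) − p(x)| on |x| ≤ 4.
72/25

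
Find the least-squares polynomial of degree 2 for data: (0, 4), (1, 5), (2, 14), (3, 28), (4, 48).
131/35 + (-83/70)x + (43/14)x²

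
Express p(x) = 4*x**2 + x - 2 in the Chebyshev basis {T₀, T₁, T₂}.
T₁ + (2)T₂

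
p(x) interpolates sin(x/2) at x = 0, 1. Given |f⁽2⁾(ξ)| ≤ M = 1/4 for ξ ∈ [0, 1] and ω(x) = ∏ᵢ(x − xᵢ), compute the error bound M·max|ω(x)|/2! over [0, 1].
1/32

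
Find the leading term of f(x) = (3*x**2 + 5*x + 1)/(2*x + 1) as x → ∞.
3*x/2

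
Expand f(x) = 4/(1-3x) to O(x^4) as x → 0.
4 + 12*x + 36*x**2 + 108*x**3 + O(x**4)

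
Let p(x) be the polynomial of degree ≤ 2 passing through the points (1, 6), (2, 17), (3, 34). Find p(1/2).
11/4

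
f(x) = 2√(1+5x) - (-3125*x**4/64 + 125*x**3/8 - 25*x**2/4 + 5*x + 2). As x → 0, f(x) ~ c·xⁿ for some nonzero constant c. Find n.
5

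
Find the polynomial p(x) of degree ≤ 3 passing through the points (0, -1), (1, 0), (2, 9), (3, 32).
x**3 + x**2 - x - 1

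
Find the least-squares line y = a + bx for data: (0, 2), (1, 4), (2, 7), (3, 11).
a = 3/2, b = 3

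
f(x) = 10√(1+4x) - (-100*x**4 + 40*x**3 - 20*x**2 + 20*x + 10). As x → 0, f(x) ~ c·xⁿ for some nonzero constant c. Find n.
5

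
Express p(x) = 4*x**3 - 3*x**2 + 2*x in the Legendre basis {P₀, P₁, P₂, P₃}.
-P₀ + (22/5)P₁ + (-2)P₂ + (8/5)P₃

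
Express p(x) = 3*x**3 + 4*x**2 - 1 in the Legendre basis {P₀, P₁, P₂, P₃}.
(1/3)P₀ + (9/5)P₁ + (8/3)P₂ + (6/5)P₃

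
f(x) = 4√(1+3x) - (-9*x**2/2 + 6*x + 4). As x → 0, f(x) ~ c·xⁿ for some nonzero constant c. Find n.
3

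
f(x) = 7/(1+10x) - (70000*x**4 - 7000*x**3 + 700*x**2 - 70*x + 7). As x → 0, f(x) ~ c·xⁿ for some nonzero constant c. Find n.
5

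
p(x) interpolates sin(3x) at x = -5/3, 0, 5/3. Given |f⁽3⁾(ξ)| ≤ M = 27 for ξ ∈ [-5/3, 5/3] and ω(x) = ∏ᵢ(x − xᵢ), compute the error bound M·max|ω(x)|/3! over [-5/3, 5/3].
125*sqrt(3)/27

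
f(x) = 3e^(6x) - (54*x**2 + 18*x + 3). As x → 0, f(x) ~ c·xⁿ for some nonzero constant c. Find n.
3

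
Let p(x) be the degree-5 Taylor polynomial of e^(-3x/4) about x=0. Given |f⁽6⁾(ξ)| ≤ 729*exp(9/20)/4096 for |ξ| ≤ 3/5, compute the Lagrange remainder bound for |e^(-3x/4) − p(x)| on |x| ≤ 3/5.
59049*exp(9/20)/5120000000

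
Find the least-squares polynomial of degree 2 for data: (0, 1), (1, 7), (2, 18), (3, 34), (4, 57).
41/35 + (193/70)x + (39/14)x²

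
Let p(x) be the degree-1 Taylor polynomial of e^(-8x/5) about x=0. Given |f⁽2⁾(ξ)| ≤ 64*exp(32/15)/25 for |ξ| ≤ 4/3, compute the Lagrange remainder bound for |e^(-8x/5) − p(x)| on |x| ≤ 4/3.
512*exp(32/15)/225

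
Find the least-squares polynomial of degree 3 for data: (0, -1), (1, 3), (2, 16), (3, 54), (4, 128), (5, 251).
-109/126 + (1849/756)x + (-151/126)x² + (233/108)x³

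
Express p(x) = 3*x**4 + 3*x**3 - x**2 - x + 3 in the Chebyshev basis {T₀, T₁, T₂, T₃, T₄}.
(29/8)T₀ + (5/4)T₁ + T₂ + (3/4)T₃ + (3/8)T₄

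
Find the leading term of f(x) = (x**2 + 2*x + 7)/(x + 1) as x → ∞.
x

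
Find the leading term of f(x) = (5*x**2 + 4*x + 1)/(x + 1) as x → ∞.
5*x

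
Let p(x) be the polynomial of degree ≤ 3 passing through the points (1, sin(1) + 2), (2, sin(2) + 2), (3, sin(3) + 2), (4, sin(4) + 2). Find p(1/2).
-35*sin(2)/16 + 21*sin(3)/16 - 5*sin(4)/16 + 35*sin(1)/16 + 2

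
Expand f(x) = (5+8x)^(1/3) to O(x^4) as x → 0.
5**(1/3) + 8*5**(1/3)*x/15 - 64*5**(1/3)*x**2/225 + 512*5**(1/3)*x**3/2025 + O(x**4)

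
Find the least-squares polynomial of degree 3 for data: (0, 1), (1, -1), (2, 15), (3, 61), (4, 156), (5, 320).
29/42 + (-605/252)x + (-101/84)x² + (26/9)x³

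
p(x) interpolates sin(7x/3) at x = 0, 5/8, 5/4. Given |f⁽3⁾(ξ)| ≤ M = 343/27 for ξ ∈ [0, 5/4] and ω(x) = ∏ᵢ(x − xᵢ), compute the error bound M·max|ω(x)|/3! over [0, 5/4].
42875*sqrt(3)/373248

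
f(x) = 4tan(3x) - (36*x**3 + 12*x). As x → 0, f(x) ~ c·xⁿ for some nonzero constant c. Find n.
5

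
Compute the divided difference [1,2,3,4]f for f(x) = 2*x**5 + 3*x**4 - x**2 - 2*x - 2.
160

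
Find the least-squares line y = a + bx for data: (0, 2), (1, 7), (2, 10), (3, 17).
a = 9/5, b = 24/5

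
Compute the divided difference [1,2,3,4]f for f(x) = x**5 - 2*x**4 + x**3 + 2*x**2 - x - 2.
46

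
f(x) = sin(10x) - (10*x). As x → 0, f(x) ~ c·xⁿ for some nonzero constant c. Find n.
3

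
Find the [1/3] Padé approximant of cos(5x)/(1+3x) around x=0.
(1 - 125*x/36)/(-425*x**3/72 + 25*x**2/12 - 17*x/36 + 1)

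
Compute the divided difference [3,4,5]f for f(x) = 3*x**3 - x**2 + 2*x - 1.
35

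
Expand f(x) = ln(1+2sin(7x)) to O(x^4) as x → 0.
14*x - 98*x**2 + 2401*x**3/3 + O(x**4)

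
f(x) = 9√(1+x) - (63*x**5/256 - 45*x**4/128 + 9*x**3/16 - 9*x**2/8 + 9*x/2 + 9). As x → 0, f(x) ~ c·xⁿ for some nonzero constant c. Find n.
6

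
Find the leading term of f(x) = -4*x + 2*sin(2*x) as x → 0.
-8*x**3/3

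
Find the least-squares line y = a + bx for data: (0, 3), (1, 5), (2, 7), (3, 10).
a = 14/5, b = 23/10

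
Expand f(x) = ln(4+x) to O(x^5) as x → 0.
log(4) + x/4 - x**2/32 + x**3/192 - x**4/1024 + O(x**5)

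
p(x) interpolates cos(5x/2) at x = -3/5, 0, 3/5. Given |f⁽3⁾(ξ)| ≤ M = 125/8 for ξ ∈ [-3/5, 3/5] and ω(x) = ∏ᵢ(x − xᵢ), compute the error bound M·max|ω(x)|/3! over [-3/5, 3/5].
sqrt(3)/8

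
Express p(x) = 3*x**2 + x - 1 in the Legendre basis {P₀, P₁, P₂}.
P₁ + (2)P₂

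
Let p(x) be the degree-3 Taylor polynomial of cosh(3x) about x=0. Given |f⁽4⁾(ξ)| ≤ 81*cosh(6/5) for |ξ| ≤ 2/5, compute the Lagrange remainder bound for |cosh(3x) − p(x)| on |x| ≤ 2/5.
54*cosh(6/5)/625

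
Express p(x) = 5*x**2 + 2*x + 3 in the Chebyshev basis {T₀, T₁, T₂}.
(11/2)T₀ + (2)T₁ + (5/2)T₂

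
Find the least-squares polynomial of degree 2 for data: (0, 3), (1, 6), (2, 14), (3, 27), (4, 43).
99/35 + (87/70)x + (31/14)x²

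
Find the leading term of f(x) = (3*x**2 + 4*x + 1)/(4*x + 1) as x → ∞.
3*x/4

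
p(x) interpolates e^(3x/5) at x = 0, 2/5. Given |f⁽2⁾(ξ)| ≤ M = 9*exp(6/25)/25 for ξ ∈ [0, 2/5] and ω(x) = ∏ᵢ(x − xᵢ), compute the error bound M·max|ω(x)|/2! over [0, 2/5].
9*exp(6/25)/1250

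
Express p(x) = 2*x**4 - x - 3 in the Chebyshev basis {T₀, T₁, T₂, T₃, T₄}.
(-9/4)T₀ - T₁ + T₂ + (1/4)T₄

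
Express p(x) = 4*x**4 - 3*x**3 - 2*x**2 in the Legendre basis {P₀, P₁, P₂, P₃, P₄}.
(2/15)P₀ + (-9/5)P₁ + (20/21)P₂ + (-6/5)P₃ + (32/35)P₄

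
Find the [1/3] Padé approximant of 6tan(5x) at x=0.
30*x/(1 - 25*x**2/3)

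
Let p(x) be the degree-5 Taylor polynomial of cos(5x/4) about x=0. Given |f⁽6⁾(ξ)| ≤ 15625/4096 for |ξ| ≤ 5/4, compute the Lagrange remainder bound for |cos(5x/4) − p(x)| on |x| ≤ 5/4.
48828125/2415919104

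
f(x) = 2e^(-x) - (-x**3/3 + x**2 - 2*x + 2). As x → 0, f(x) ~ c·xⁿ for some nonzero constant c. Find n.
4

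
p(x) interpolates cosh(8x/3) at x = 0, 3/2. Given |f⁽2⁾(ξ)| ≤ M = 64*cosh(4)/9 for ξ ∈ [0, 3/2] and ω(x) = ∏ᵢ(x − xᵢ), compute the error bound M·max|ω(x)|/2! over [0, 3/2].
2*cosh(4)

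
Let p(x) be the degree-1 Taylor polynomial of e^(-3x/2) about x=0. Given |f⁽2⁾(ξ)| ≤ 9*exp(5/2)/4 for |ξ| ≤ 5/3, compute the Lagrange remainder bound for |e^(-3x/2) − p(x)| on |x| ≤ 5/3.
25*exp(5/2)/8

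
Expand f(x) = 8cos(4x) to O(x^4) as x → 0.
8 - 64*x**2 + O(x**4)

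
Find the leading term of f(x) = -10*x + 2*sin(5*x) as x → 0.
-125*x**3/3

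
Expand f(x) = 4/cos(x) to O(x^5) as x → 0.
4 + 2*x**2 + 5*x**4/6 + O(x**5)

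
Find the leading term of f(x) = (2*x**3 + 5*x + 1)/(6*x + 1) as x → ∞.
x**2/3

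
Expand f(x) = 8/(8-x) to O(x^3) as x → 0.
1 + x/8 + x**2/64 + O(x**3)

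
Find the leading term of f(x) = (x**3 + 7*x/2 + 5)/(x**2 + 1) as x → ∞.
x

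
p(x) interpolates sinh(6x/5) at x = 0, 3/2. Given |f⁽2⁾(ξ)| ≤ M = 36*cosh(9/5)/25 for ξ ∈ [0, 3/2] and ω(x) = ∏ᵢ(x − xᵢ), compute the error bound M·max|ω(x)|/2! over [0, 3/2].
81*cosh(9/5)/200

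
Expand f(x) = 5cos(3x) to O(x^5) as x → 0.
5 - 45*x**2/2 + 135*x**4/8 + O(x**5)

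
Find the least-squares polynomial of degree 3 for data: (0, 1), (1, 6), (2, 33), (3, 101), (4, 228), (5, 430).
139/126 + (-709/756)x + (325/126)x² + (319/108)x³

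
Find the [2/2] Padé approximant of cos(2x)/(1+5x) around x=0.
(-140*x**2/69 + 5*x/69 + 1)/(x**2/3 + 350*x/69 + 1)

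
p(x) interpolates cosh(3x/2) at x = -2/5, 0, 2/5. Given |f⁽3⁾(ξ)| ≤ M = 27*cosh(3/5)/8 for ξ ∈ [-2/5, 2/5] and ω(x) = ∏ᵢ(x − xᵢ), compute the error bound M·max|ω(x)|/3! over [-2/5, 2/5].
sqrt(3)*cosh(3/5)/125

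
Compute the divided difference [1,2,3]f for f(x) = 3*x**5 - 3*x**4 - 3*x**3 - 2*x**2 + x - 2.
175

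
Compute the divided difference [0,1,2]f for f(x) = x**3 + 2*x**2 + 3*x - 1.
5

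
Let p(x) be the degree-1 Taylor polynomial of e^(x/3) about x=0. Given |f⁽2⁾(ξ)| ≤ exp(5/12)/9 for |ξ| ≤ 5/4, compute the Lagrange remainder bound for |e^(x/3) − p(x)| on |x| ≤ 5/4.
25*exp(5/12)/288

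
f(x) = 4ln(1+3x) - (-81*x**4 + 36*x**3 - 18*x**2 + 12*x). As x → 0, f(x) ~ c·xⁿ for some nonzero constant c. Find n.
5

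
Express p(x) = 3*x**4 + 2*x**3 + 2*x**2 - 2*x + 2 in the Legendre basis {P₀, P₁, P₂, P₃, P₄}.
(49/15)P₀ + (-4/5)P₁ + (64/21)P₂ + (4/5)P₃ + (24/35)P₄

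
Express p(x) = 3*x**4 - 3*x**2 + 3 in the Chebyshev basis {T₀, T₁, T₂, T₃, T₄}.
(21/8)T₀ + (3/8)T₄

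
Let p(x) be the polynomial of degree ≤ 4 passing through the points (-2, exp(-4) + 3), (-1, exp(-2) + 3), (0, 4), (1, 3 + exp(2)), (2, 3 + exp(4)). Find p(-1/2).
(-5 + 60*exp(2) + (-20*exp(2) + 3*exp(4) + 474)*exp(4))*exp(-4)/128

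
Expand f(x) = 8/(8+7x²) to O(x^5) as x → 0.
1 - 7*x**2/8 + 49*x**4/64 + O(x**5)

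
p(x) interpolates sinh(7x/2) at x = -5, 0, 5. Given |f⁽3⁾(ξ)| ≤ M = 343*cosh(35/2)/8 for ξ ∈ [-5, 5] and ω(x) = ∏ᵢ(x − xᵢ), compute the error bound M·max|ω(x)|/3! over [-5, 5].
42875*sqrt(3)*cosh(35/2)/216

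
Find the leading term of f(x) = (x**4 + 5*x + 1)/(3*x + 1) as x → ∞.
x**3/3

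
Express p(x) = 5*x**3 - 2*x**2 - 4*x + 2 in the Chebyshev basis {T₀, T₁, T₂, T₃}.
T₀ + (-1/4)T₁ - T₂ + (5/4)T₃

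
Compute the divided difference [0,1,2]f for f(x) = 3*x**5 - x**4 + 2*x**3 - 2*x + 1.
44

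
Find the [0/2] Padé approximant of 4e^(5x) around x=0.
4/(25*x**2/2 - 5*x + 1)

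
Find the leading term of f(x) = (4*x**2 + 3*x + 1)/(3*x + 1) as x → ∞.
4*x/3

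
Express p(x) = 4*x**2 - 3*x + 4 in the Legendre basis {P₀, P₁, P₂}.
(16/3)P₀ + (-3)P₁ + (8/3)P₂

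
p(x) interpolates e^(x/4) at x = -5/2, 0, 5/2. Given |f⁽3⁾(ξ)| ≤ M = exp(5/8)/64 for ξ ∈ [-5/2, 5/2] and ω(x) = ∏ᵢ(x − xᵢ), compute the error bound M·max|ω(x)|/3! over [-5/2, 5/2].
125*sqrt(3)*exp(5/8)/13824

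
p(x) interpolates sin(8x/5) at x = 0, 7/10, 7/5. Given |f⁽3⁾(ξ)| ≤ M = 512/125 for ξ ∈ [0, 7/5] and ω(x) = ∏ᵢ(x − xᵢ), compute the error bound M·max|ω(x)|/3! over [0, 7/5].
21952*sqrt(3)/421875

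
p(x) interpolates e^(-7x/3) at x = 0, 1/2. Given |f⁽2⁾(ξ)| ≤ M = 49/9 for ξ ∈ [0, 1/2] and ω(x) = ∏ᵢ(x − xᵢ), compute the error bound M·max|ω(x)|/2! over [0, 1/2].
49/288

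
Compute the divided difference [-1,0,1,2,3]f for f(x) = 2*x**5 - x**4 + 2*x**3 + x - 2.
9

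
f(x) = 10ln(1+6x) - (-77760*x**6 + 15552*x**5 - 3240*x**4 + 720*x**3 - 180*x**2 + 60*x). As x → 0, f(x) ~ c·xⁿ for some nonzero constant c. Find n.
7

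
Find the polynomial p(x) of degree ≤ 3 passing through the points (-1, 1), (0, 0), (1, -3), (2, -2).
x**3 - x**2 - 3*x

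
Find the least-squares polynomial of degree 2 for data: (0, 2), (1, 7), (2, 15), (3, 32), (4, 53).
79/35 + (69/70)x + (41/14)x²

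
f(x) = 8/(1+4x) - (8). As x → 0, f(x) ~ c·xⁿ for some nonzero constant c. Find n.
1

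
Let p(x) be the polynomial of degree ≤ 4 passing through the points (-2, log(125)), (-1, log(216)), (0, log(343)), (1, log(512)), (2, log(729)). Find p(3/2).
log(9216*sqrt(2)*3**(19/64)*5**(113/128)*7**(23/64)/245)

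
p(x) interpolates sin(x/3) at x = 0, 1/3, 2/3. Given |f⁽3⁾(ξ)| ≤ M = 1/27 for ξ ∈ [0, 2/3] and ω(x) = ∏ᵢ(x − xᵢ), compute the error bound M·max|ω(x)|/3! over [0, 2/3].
sqrt(3)/19683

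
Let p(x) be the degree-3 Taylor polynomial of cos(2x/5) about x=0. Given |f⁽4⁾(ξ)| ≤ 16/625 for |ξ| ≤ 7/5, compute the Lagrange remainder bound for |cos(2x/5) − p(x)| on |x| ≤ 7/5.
4802/1171875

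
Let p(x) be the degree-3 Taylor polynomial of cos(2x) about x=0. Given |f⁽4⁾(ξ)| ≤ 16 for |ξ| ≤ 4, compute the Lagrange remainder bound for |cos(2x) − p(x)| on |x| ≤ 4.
512/3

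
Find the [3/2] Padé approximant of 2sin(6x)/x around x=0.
(12 - 252*x**2/5)/(9*x**2/5 + 1)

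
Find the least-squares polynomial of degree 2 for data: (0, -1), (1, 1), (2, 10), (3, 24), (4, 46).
-34/35 + (-81/70)x + (45/14)x²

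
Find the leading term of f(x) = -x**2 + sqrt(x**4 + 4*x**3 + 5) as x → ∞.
2*x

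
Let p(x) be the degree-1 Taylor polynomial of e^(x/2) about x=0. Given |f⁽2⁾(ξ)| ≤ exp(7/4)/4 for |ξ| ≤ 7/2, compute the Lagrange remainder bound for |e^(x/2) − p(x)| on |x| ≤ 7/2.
49*exp(7/4)/32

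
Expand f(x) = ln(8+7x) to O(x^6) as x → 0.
log(8) + 7*x/8 - 49*x**2/128 + 343*x**3/1536 - 2401*x**4/16384 + 16807*x**5/163840 + O(x**6)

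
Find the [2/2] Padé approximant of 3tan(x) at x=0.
3*x/(1 - x**2/3)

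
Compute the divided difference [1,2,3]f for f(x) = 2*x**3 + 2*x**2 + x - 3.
14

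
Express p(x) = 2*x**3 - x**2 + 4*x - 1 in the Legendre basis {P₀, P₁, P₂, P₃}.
(-4/3)P₀ + (26/5)P₁ + (-2/3)P₂ + (4/5)P₃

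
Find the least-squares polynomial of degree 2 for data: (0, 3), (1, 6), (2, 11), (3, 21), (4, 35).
114/35 + (13/70)x + (27/14)x²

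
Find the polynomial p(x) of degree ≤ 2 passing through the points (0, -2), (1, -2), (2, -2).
-2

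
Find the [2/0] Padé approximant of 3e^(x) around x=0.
3*x**2/2 + 3*x + 3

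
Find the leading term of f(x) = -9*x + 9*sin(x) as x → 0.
-3*x**3/2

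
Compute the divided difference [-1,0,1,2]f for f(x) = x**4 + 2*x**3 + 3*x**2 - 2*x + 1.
4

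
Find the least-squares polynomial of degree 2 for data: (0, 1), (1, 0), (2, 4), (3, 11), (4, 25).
39/35 + (-247/70)x + (33/14)x²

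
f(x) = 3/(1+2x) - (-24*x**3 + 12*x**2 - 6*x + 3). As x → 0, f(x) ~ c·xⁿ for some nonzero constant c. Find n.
4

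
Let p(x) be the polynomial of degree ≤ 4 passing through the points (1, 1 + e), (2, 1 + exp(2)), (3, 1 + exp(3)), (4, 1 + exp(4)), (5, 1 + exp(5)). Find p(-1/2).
-385*exp(4)/32 - 693*exp(2)/32 + 1 + 1155*e/128 + 315*exp(5)/128 + 1485*exp(3)/64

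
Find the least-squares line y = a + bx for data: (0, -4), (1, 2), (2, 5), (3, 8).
a = -31/10, b = 39/10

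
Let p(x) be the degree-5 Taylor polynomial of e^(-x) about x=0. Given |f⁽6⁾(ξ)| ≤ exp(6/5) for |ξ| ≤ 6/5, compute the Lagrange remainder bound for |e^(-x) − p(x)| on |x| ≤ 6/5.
324*exp(6/5)/78125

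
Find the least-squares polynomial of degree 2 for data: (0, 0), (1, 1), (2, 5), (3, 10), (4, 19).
1/35 + (-11/70)x + (17/14)x²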